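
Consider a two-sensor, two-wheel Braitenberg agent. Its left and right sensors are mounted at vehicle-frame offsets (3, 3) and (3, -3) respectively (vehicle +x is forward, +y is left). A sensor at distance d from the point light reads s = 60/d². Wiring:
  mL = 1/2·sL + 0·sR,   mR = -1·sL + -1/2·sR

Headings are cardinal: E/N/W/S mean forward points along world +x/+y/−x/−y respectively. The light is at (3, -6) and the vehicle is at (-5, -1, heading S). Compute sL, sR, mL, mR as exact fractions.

60/29 12/25 30/29 -1674/725

left sensor world pos  = (-2, -4); dL² = 29
right sensor world pos = (-8, -4); dR² = 125
sL = 60/29 = 60/29
sR = 60/125 = 12/25
mL = 1/2·sL + 0·sR = 30/29
mR = -1·sL + -1/2·sR = -1674/725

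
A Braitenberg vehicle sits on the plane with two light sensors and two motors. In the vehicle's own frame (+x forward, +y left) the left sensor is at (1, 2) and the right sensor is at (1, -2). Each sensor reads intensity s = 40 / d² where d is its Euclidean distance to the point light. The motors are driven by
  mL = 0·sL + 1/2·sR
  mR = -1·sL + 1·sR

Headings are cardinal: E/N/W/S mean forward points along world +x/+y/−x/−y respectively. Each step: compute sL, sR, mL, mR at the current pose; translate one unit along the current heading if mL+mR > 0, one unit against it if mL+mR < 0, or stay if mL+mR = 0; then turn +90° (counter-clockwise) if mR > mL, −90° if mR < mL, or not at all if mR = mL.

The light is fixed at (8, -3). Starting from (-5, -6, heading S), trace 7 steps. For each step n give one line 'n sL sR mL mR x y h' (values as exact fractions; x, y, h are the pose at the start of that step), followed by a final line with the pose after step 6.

0 40/137 40/241 20/241 -4160/33017 -5 -6 S
1 10/53 10/49 5/49 40/2597 -5 -5 W
2 40/257 8/29 4/29 896/7453 -6 -5 N
3 4/17 20/89 10/89 -16/1513 -6 -4 E
4 8/25 40/229 20/229 -832/5725 -5 -4 S
5 1/5 1/5 1/10 0 -5 -3 W
6 40/257 8/29 4/29 896/7453 -6 -3 N
final -6 -2 E

n=0: pose=(-5,-6,S); sL=40/137, sR=40/241; mL=20/241, mR=-4160/33017; mL+mR=-1420/33017 → advance -1; mR−mL=-6900/33017 → turn -1·90°
n=1: pose=(-5,-5,W); sL=10/53, sR=10/49; mL=5/49, mR=40/2597; mL+mR=305/2597 → advance +1; mR−mL=-225/2597 → turn -1·90°
n=2: pose=(-6,-5,N); sL=40/257, sR=8/29; mL=4/29, mR=896/7453; mL+mR=1924/7453 → advance +1; mR−mL=-132/7453 → turn -1·90°
n=3: pose=(-6,-4,E); sL=4/17, sR=20/89; mL=10/89, mR=-16/1513; mL+mR=154/1513 → advance +1; mR−mL=-186/1513 → turn -1·90°
n=4: pose=(-5,-4,S); sL=8/25, sR=40/229; mL=20/229, mR=-832/5725; mL+mR=-332/5725 → advance -1; mR−mL=-1332/5725 → turn -1·90°
n=5: pose=(-5,-3,W); sL=1/5, sR=1/5; mL=1/10, mR=0; mL+mR=1/10 → advance +1; mR−mL=-1/10 → turn -1·90°
n=6: pose=(-6,-3,N); sL=40/257, sR=8/29; mL=4/29, mR=896/7453; mL+mR=1924/7453 → advance +1; mR−mL=-132/7453 → turn -1·90°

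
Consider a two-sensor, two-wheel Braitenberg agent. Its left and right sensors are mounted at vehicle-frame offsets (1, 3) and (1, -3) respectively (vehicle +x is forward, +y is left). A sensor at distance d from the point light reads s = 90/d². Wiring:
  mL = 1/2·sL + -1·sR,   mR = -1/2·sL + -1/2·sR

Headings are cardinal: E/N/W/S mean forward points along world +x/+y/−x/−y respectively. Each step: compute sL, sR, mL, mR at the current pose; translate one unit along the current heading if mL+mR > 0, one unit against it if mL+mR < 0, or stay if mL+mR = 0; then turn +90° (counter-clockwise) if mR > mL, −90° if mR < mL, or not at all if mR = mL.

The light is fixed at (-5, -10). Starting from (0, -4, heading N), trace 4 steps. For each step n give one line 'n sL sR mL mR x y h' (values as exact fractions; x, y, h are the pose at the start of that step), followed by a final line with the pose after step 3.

n=0: pose=(0,-4,N); sL=90/53, sR=90/113; mL=315/5989, mR=-7470/5989; mL+mR=-135/113 → advance -1; mR−mL=-7785/5989 → turn -1·90°
n=1: pose=(0,-5,E); sL=9/10, sR=9/4; mL=-9/5, mR=-63/40; mL+mR=-27/8 → advance -1; mR−mL=9/40 → turn +1·90°
n=2: pose=(-1,-5,N); sL=90/37, sR=18/17; mL=99/629, mR=-1098/629; mL+mR=-27/17 → advance -1; mR−mL=-1197/629 → turn -1·90°
n=3: pose=(-1,-6,E); sL=45/37, sR=45/13; mL=-2745/962, mR=-1125/481; mL+mR=-135/26 → advance -1; mR−mL=495/962 → turn +1·90°

0 90/53 90/113 315/5989 -7470/5989 0 -4 N
1 9/10 9/4 -9/5 -63/40 0 -5 E
2 90/37 18/17 99/629 -1098/629 -1 -5 N
3 45/37 45/13 -2745/962 -1125/481 -1 -6 E
final -2 -6 N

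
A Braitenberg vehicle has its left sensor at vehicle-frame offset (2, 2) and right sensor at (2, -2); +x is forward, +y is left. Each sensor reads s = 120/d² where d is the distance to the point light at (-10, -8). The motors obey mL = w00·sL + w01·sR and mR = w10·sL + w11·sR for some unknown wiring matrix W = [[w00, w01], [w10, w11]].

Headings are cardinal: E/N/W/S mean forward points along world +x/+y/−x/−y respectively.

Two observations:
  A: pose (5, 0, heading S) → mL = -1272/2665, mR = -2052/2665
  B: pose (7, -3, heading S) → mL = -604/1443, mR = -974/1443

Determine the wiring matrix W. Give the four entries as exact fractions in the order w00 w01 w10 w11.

-1/2 -1/2 -1/2 -1

obs A: pose=(5,0,S) → sL=24/65, sR=24/41, mL=-1272/2665, mR=-2052/2665
obs B: pose=(7,-3,S) → sL=12/37, sR=20/39, mL=-604/1443, mR=-974/1443
sensor matrix S = [[24/65, 24/41], [12/37, 20/39]]; det S = -128/256373
solve [mL_A; mL_B] = S·[w00; w01] and [mR_A; mR_B] = S·[w10; w11]:
  w00 = -1/2, w01 = -1/2, w10 = -1/2, w11 = -1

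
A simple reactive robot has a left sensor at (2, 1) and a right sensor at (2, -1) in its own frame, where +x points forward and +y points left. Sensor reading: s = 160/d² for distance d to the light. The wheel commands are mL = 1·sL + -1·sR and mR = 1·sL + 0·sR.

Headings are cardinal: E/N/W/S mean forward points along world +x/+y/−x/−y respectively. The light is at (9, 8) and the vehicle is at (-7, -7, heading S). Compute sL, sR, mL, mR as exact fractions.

left sensor world pos  = (-6, -9); dL² = 514
right sensor world pos = (-8, -9); dR² = 578
sL = 160/514 = 80/257
sR = 160/578 = 80/289
mL = 1·sL + -1·sR = 2560/74273
mR = 1·sL + 0·sR = 80/257

80/257 80/289 2560/74273 80/257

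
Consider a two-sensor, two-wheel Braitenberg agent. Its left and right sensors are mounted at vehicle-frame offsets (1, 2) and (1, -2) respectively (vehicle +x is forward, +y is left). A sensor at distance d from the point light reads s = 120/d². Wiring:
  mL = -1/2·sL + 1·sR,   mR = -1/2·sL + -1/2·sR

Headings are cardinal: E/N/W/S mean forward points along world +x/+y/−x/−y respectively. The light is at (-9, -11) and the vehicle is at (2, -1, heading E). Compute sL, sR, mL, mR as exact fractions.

left sensor world pos  = (3, 1); dL² = 288
right sensor world pos = (3, -3); dR² = 208
sL = 120/288 = 5/12
sR = 120/208 = 15/26
mL = -1/2·sL + 1·sR = 115/312
mR = -1/2·sL + -1/2·sR = -155/312

5/12 15/26 115/312 -155/312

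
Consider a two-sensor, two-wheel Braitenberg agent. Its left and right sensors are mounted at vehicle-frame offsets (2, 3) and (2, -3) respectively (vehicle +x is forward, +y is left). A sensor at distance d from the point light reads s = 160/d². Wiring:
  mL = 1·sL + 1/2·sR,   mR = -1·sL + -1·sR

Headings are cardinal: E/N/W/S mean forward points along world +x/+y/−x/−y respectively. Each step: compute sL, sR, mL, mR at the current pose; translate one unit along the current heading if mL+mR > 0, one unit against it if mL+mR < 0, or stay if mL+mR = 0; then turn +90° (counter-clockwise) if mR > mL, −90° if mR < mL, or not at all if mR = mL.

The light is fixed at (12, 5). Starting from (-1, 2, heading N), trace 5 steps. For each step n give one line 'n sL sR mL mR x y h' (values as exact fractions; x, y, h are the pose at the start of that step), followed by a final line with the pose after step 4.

0 160/257 160/101 36720/25957 -57280/25957 -1 2 N
1 80/61 16/17 1848/1037 -2336/1037 -1 1 E
2 160/157 32/65 12912/10205 -15424/10205 -2 1 S
3 40/73 5/8 1005/1168 -685/584 -2 2 W
4 160/257 160/101 36720/25957 -57280/25957 -1 2 N
final -1 1 E

n=0: pose=(-1,2,N); sL=160/257, sR=160/101; mL=36720/25957, mR=-57280/25957; mL+mR=-80/101 → advance -1; mR−mL=-94000/25957 → turn -1·90°
n=1: pose=(-1,1,E); sL=80/61, sR=16/17; mL=1848/1037, mR=-2336/1037; mL+mR=-8/17 → advance -1; mR−mL=-4184/1037 → turn -1·90°
n=2: pose=(-2,1,S); sL=160/157, sR=32/65; mL=12912/10205, mR=-15424/10205; mL+mR=-16/65 → advance -1; mR−mL=-28336/10205 → turn -1·90°
n=3: pose=(-2,2,W); sL=40/73, sR=5/8; mL=1005/1168, mR=-685/584; mL+mR=-5/16 → advance -1; mR−mL=-2375/1168 → turn -1·90°
n=4: pose=(-1,2,N); sL=160/257, sR=160/101; mL=36720/25957, mR=-57280/25957; mL+mR=-80/101 → advance -1; mR−mL=-94000/25957 → turn -1·90°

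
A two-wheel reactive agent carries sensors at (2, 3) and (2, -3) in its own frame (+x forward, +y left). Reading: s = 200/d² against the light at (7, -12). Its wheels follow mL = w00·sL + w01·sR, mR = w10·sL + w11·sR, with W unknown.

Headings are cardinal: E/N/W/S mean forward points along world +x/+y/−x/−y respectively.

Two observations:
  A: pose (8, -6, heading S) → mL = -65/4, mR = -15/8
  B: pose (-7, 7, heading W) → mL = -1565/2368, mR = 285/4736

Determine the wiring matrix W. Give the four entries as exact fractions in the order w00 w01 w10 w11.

obs A: pose=(8,-6,S) → sL=25/4, sR=10, mL=-65/4, mR=-15/8
obs B: pose=(-7,7,W) → sL=25/64, sR=10/37, mL=-1565/2368, mR=285/4736
sensor matrix S = [[25/4, 10], [25/64, 10/37]]; det S = -2625/1184
solve [mL_A; mL_B] = S·[w00; w01] and [mR_A; mR_B] = S·[w10; w11]:
  w00 = -1, w01 = -1, w10 = 1/2, w11 = -1/2

-1 -1 1/2 -1/2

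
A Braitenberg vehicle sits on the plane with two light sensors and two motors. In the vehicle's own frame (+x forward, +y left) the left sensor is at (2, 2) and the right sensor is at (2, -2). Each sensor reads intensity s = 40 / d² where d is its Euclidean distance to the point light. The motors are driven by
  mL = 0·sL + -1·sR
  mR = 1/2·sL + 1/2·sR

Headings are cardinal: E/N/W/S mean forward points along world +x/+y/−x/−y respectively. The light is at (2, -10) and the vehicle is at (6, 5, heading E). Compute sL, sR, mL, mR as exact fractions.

left sensor world pos  = (8, 7); dL² = 325
right sensor world pos = (8, 3); dR² = 205
sL = 40/325 = 8/65
sR = 40/205 = 8/41
mL = 0·sL + -1·sR = -8/41
mR = 1/2·sL + 1/2·sR = 424/2665

8/65 8/41 -8/41 424/2665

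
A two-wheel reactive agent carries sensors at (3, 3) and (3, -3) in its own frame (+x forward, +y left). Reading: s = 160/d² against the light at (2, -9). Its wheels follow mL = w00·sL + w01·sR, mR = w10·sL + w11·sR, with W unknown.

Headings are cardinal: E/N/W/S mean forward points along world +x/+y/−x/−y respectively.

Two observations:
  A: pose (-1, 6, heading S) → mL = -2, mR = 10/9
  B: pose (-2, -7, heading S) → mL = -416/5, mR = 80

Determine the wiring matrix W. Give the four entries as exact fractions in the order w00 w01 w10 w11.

-1 -1 1 0

obs A: pose=(-1,6,S) → sL=10/9, sR=8/9, mL=-2, mR=10/9
obs B: pose=(-2,-7,S) → sL=80, sR=16/5, mL=-416/5, mR=80
sensor matrix S = [[10/9, 8/9], [80, 16/5]]; det S = -608/9
solve [mL_A; mL_B] = S·[w00; w01] and [mR_A; mR_B] = S·[w10; w11]:
  w00 = -1, w01 = -1, w10 = 1, w11 = 0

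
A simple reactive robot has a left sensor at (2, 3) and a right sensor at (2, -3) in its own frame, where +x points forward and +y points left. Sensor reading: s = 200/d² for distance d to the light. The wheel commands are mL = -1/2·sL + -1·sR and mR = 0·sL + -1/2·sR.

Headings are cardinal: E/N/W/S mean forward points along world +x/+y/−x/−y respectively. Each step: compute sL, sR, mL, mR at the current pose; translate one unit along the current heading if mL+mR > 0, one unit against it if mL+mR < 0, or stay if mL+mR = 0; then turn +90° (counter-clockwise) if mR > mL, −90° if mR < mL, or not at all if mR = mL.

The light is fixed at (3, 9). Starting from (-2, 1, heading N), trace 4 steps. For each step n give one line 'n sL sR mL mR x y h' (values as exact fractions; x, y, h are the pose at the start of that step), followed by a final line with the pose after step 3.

0 2 5 -6 -5/2 -2 1 N
1 200/193 40/17 -9420/3281 -20/17 -2 0 W
2 100/61 20/17 -2070/1037 -10/17 -1 0 S
3 200/29 8/5 -732/145 -4/5 -1 1 E
final -2 1 N

n=0: pose=(-2,1,N); sL=2, sR=5; mL=-6, mR=-5/2; mL+mR=-17/2 → advance -1; mR−mL=7/2 → turn +1·90°
n=1: pose=(-2,0,W); sL=200/193, sR=40/17; mL=-9420/3281, mR=-20/17; mL+mR=-13280/3281 → advance -1; mR−mL=5560/3281 → turn +1·90°
n=2: pose=(-1,0,S); sL=100/61, sR=20/17; mL=-2070/1037, mR=-10/17; mL+mR=-2680/1037 → advance -1; mR−mL=1460/1037 → turn +1·90°
n=3: pose=(-1,1,E); sL=200/29, sR=8/5; mL=-732/145, mR=-4/5; mL+mR=-848/145 → advance -1; mR−mL=616/145 → turn +1·90°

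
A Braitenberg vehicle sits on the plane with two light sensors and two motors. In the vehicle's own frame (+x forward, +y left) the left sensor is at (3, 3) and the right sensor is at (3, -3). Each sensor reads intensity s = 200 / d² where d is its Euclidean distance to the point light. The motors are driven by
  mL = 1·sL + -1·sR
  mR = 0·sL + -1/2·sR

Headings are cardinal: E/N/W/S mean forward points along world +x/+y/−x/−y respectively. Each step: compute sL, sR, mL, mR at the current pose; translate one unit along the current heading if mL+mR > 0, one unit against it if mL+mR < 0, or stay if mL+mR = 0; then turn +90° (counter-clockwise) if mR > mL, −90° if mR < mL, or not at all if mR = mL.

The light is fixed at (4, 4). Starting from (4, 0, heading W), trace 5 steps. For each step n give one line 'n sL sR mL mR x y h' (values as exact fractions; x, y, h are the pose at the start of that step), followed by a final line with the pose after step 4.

n=0: pose=(4,0,W); sL=100/29, sR=20; mL=-480/29, mR=-10; mL+mR=-770/29 → advance -1; mR−mL=190/29 → turn +1·90°
n=1: pose=(5,0,S); sL=40/13, sR=200/53; mL=-480/689, mR=-100/53; mL+mR=-1780/689 → advance -1; mR−mL=-820/689 → turn -1·90°
n=2: pose=(5,1,W); sL=5, sR=50; mL=-45, mR=-25; mL+mR=-70 → advance -1; mR−mL=20 → turn +1·90°
n=3: pose=(6,1,S); sL=200/61, sR=200/37; mL=-4800/2257, mR=-100/37; mL+mR=-10900/2257 → advance -1; mR−mL=-1300/2257 → turn -1·90°
n=4: pose=(6,2,W); sL=100/13, sR=100; mL=-1200/13, mR=-50; mL+mR=-1850/13 → advance -1; mR−mL=550/13 → turn +1·90°

0 100/29 20 -480/29 -10 4 0 W
1 40/13 200/53 -480/689 -100/53 5 0 S
2 5 50 -45 -25 5 1 W
3 200/61 200/37 -4800/2257 -100/37 6 1 S
4 100/13 100 -1200/13 -50 6 2 W
final 7 2 S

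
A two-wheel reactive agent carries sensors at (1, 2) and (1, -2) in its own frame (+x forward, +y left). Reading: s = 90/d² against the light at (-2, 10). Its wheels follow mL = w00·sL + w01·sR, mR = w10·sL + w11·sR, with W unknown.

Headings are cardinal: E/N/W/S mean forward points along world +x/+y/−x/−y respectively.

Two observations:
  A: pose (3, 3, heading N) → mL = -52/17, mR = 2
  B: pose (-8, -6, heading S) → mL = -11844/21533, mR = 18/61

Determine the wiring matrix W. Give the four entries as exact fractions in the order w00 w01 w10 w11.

-1 -1 1 0

obs A: pose=(3,3,N) → sL=2, sR=18/17, mL=-52/17, mR=2
obs B: pose=(-8,-6,S) → sL=18/61, sR=90/353, mL=-11844/21533, mR=18/61
sensor matrix S = [[2, 18/17], [18/61, 90/353]]; det S = 72288/366061
solve [mL_A; mL_B] = S·[w00; w01] and [mR_A; mR_B] = S·[w10; w11]:
  w00 = -1, w01 = -1, w10 = 1, w11 = 0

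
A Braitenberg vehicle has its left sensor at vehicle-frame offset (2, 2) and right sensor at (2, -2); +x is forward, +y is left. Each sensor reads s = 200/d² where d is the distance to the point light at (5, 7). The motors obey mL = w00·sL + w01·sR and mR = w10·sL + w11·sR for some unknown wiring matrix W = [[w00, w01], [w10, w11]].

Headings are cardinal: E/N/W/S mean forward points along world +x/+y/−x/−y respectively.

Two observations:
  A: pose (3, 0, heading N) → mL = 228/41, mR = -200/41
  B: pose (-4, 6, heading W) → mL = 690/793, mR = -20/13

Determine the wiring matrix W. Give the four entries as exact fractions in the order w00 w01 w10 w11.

-1/2 1 -1 0

obs A: pose=(3,0,N) → sL=200/41, sR=8, mL=228/41, mR=-200/41
obs B: pose=(-4,6,W) → sL=20/13, sR=100/61, mL=690/793, mR=-20/13
sensor matrix S = [[200/41, 8], [20/13, 100/61]]; det S = -140160/32513
solve [mL_A; mL_B] = S·[w00; w01] and [mR_A; mR_B] = S·[w10; w11]:
  w00 = -1/2, w01 = 1, w10 = -1, w11 = 0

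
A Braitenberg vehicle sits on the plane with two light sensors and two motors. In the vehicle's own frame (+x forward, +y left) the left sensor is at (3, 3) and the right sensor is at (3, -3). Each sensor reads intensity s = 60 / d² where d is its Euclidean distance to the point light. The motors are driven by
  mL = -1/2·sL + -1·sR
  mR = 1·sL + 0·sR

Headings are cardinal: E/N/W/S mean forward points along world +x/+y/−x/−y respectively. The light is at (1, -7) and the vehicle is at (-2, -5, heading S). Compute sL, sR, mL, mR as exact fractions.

left sensor world pos  = (1, -8); dL² = 1
right sensor world pos = (-5, -8); dR² = 37
sL = 60/1 = 60
sR = 60/37 = 60/37
mL = -1/2·sL + -1·sR = -1170/37
mR = 1·sL + 0·sR = 60

60 60/37 -1170/37 60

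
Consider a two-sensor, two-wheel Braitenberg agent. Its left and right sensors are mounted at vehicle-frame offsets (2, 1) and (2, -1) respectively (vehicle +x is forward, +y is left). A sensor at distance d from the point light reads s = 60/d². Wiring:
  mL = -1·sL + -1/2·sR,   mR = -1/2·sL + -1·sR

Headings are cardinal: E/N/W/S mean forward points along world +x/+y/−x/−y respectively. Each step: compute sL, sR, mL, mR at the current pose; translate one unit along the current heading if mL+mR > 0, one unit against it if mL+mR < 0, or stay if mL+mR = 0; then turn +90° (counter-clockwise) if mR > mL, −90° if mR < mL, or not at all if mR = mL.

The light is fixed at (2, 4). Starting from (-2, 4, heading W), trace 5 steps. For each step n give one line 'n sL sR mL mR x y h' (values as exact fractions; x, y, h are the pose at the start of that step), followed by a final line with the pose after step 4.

n=0: pose=(-2,4,W); sL=60/37, sR=60/37; mL=-90/37, mR=-90/37; mL+mR=-180/37 → advance -1; mR−mL=0 → turn +0·90°
n=1: pose=(-1,4,W); sL=30/13, sR=30/13; mL=-45/13, mR=-45/13; mL+mR=-90/13 → advance -1; mR−mL=0 → turn +0·90°
n=2: pose=(0,4,W); sL=60/17, sR=60/17; mL=-90/17, mR=-90/17; mL+mR=-180/17 → advance -1; mR−mL=0 → turn +0·90°
n=3: pose=(1,4,W); sL=6, sR=6; mL=-9, mR=-9; mL+mR=-18 → advance -1; mR−mL=0 → turn +0·90°
n=4: pose=(2,4,W); sL=12, sR=12; mL=-18, mR=-18; mL+mR=-36 → advance -1; mR−mL=0 → turn +0·90°

0 60/37 60/37 -90/37 -90/37 -2 4 W
1 30/13 30/13 -45/13 -45/13 -1 4 W
2 60/17 60/17 -90/17 -90/17 0 4 W
3 6 6 -9 -9 1 4 W
4 12 12 -18 -18 2 4 W
final 3 4 W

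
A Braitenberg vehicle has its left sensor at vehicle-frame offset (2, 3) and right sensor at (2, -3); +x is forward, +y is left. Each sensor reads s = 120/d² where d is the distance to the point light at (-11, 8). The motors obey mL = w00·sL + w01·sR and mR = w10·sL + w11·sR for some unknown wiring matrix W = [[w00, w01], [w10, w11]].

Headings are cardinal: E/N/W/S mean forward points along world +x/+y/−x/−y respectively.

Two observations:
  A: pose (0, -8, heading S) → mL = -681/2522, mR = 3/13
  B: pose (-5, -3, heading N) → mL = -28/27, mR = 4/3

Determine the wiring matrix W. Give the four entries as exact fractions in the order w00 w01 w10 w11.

obs A: pose=(0,-8,S) → sL=3/13, sR=30/97, mL=-681/2522, mR=3/13
obs B: pose=(-5,-3,N) → sL=4/3, sR=20/27, mL=-28/27, mR=4/3
sensor matrix S = [[3/13, 30/97], [4/3, 20/27]]; det S = -2740/11349
solve [mL_A; mL_B] = S·[w00; w01] and [mR_A; mR_B] = S·[w10; w11]:
  w00 = -1/2, w01 = -1/2, w10 = 1, w11 = 0

-1/2 -1/2 1 0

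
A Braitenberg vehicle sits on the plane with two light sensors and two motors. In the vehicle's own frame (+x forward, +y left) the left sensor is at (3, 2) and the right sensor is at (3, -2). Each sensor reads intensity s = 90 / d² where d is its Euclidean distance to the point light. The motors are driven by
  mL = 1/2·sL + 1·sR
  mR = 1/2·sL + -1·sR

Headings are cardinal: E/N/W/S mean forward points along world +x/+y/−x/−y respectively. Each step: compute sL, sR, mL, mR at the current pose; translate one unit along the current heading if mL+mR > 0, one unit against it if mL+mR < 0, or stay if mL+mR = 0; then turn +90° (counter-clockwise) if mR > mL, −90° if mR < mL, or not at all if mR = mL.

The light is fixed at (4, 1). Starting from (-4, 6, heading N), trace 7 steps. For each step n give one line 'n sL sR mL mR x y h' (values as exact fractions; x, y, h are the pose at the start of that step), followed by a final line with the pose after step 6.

n=0: pose=(-4,6,N); sL=45/82, sR=9/10; mL=963/820, mR=-513/820; mL+mR=45/82 → advance +1; mR−mL=-9/5 → turn -1·90°
n=1: pose=(-4,7,E); sL=90/89, sR=90/41; mL=9855/3649, mR=-6165/3649; mL+mR=90/89 → advance +1; mR−mL=-180/41 → turn -1·90°
n=2: pose=(-3,7,S); sL=45/17, sR=1; mL=79/34, mR=11/34; mL+mR=45/17 → advance +1; mR−mL=-2 → turn -1·90°
n=3: pose=(-3,6,W); sL=90/109, sR=90/149; mL=16515/16241, mR=-3105/16241; mL+mR=90/109 → advance +1; mR−mL=-180/149 → turn -1·90°
n=4: pose=(-4,6,N); sL=45/82, sR=9/10; mL=963/820, mR=-513/820; mL+mR=45/82 → advance +1; mR−mL=-9/5 → turn -1·90°
n=5: pose=(-4,7,E); sL=90/89, sR=90/41; mL=9855/3649, mR=-6165/3649; mL+mR=90/89 → advance +1; mR−mL=-180/41 → turn -1·90°
n=6: pose=(-3,7,S); sL=45/17, sR=1; mL=79/34, mR=11/34; mL+mR=45/17 → advance +1; mR−mL=-2 → turn -1·90°

0 45/82 9/10 963/820 -513/820 -4 6 N
1 90/89 90/41 9855/3649 -6165/3649 -4 7 E
2 45/17 1 79/34 11/34 -3 7 S
3 90/109 90/149 16515/16241 -3105/16241 -3 6 W
4 45/82 9/10 963/820 -513/820 -4 6 N
5 90/89 90/41 9855/3649 -6165/3649 -4 7 E
6 45/17 1 79/34 11/34 -3 7 S
final -3 6 W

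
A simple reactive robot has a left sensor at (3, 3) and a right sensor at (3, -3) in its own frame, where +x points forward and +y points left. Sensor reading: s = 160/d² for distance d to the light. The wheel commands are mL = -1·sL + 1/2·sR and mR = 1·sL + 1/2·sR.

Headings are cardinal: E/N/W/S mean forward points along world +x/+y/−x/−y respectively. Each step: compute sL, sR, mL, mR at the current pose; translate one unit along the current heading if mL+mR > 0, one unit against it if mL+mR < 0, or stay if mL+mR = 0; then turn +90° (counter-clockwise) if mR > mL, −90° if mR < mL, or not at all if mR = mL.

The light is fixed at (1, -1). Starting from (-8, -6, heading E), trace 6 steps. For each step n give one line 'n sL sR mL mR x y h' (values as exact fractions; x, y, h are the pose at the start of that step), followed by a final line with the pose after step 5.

0 4 8/5 -16/5 24/5 -8 -6 E
1 32/25 160/29 1072/725 2928/725 -7 -6 N
2 16/17 80/61 -296/1037 1656/1037 -7 -5 W
3 32/17 160/193 -4816/3281 7536/3281 -8 -5 S
4 4 8/5 -16/5 24/5 -8 -6 E
5 32/25 160/29 1072/725 2928/725 -7 -6 N
final -7 -5 W

n=0: pose=(-8,-6,E); sL=4, sR=8/5; mL=-16/5, mR=24/5; mL+mR=8/5 → advance +1; mR−mL=8 → turn +1·90°
n=1: pose=(-7,-6,N); sL=32/25, sR=160/29; mL=1072/725, mR=2928/725; mL+mR=160/29 → advance +1; mR−mL=64/25 → turn +1·90°
n=2: pose=(-7,-5,W); sL=16/17, sR=80/61; mL=-296/1037, mR=1656/1037; mL+mR=80/61 → advance +1; mR−mL=32/17 → turn +1·90°
n=3: pose=(-8,-5,S); sL=32/17, sR=160/193; mL=-4816/3281, mR=7536/3281; mL+mR=160/193 → advance +1; mR−mL=64/17 → turn +1·90°
n=4: pose=(-8,-6,E); sL=4, sR=8/5; mL=-16/5, mR=24/5; mL+mR=8/5 → advance +1; mR−mL=8 → turn +1·90°
n=5: pose=(-7,-6,N); sL=32/25, sR=160/29; mL=1072/725, mR=2928/725; mL+mR=160/29 → advance +1; mR−mL=64/25 → turn +1·90°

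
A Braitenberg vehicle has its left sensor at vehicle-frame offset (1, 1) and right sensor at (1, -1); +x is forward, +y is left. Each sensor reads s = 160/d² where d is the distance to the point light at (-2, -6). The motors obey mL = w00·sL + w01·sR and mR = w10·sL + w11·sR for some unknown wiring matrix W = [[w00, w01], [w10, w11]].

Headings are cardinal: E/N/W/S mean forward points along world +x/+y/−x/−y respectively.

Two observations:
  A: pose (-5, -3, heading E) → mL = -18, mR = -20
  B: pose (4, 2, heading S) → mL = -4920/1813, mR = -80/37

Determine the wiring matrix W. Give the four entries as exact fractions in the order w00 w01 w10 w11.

-1 -1/2 0 -1

obs A: pose=(-5,-3,E) → sL=8, sR=20, mL=-18, mR=-20
obs B: pose=(4,2,S) → sL=80/49, sR=80/37, mL=-4920/1813, mR=-80/37
sensor matrix S = [[8, 20], [80/49, 80/37]]; det S = -27840/1813
solve [mL_A; mL_B] = S·[w00; w01] and [mR_A; mR_B] = S·[w10; w11]:
  w00 = -1, w01 = -1/2, w10 = 0, w11 = -1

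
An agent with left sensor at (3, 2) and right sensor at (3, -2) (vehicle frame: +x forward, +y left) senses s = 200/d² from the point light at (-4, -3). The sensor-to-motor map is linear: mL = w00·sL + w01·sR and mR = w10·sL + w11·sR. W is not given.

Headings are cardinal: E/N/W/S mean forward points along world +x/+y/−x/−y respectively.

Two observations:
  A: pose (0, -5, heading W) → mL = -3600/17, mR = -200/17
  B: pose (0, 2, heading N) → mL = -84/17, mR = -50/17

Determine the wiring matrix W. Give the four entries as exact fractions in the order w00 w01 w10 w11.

obs A: pose=(0,-5,W) → sL=200/17, sR=200, mL=-3600/17, mR=-200/17
obs B: pose=(0,2,N) → sL=50/17, sR=2, mL=-84/17, mR=-50/17
sensor matrix S = [[200/17, 200], [50/17, 2]]; det S = -9600/17
solve [mL_A; mL_B] = S·[w00; w01] and [mR_A; mR_B] = S·[w10; w11]:
  w00 = -1, w01 = -1, w10 = -1, w11 = 0

-1 -1 -1 0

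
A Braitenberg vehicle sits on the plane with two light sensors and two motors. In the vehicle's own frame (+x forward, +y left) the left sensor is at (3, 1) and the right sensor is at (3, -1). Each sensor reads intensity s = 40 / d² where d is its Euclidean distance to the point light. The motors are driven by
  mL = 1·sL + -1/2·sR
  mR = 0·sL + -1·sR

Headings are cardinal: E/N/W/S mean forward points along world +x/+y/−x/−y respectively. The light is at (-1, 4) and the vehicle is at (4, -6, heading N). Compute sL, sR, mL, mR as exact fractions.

left sensor world pos  = (3, -3); dL² = 65
right sensor world pos = (5, -3); dR² = 85
sL = 40/65 = 8/13
sR = 40/85 = 8/17
mL = 1·sL + -1/2·sR = 84/221
mR = 0·sL + -1·sR = -8/17

8/13 8/17 84/221 -8/17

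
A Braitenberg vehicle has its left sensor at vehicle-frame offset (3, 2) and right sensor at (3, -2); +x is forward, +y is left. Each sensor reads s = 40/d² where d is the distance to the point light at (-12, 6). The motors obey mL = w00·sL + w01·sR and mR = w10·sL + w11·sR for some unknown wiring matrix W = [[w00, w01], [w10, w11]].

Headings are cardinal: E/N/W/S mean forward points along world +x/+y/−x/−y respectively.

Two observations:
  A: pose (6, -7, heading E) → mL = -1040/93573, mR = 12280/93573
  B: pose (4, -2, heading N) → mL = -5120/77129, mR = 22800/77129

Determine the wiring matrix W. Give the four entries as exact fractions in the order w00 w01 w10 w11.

obs A: pose=(6,-7,E) → sL=20/281, sR=20/333, mL=-1040/93573, mR=12280/93573
obs B: pose=(4,-2,N) → sL=40/221, sR=40/349, mL=-5120/77129, mR=22800/77129
sensor matrix S = [[20/281, 20/333], [40/221, 40/349]]; det S = -19580800/7217191917
solve [mL_A; mL_B] = S·[w00; w01] and [mR_A; mR_B] = S·[w10; w11]:
  w00 = -1, w01 = 1, w10 = 1, w11 = 1

-1 1 1 1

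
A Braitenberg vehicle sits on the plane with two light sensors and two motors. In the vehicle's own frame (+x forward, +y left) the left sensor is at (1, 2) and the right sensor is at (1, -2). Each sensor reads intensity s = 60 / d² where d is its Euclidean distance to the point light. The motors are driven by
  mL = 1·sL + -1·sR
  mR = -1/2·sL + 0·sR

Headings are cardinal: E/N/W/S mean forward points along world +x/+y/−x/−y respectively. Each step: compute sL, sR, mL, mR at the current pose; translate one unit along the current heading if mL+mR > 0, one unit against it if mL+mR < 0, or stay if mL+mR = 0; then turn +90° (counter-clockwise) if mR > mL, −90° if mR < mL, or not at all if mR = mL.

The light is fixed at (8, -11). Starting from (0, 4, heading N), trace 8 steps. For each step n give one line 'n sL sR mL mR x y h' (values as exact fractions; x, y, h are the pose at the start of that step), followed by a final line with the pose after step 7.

0 15/89 15/73 -240/6497 -15/178 0 4 N
1 12/61 60/193 -1344/11773 -6/61 0 3 E
2 30/173 30/137 -1080/23701 -15/173 -1 3 N
3 60/289 12/37 -1248/10693 -30/289 -1 2 E
4 3/17 3/13 -12/221 -3/34 -2 2 N
5 60/277 60/181 -5760/50137 -30/277 -2 1 E
6 30/169 6/25 -264/4225 -15/169 -3 1 N
7 60/269 60/181 -5280/48689 -30/269 -3 0 E
final -4 0 S

n=0: pose=(0,4,N); sL=15/89, sR=15/73; mL=-240/6497, mR=-15/178; mL+mR=-1575/12994 → advance -1; mR−mL=-615/12994 → turn -1·90°
n=1: pose=(0,3,E); sL=12/61, sR=60/193; mL=-1344/11773, mR=-6/61; mL+mR=-2502/11773 → advance -1; mR−mL=186/11773 → turn +1·90°
n=2: pose=(-1,3,N); sL=30/173, sR=30/137; mL=-1080/23701, mR=-15/173; mL+mR=-3135/23701 → advance -1; mR−mL=-975/23701 → turn -1·90°
n=3: pose=(-1,2,E); sL=60/289, sR=12/37; mL=-1248/10693, mR=-30/289; mL+mR=-2358/10693 → advance -1; mR−mL=138/10693 → turn +1·90°
n=4: pose=(-2,2,N); sL=3/17, sR=3/13; mL=-12/221, mR=-3/34; mL+mR=-63/442 → advance -1; mR−mL=-15/442 → turn -1·90°
n=5: pose=(-2,1,E); sL=60/277, sR=60/181; mL=-5760/50137, mR=-30/277; mL+mR=-11190/50137 → advance -1; mR−mL=330/50137 → turn +1·90°
n=6: pose=(-3,1,N); sL=30/169, sR=6/25; mL=-264/4225, mR=-15/169; mL+mR=-639/4225 → advance -1; mR−mL=-111/4225 → turn -1·90°
n=7: pose=(-3,0,E); sL=60/269, sR=60/181; mL=-5280/48689, mR=-30/269; mL+mR=-10710/48689 → advance -1; mR−mL=-150/48689 → turn -1·90°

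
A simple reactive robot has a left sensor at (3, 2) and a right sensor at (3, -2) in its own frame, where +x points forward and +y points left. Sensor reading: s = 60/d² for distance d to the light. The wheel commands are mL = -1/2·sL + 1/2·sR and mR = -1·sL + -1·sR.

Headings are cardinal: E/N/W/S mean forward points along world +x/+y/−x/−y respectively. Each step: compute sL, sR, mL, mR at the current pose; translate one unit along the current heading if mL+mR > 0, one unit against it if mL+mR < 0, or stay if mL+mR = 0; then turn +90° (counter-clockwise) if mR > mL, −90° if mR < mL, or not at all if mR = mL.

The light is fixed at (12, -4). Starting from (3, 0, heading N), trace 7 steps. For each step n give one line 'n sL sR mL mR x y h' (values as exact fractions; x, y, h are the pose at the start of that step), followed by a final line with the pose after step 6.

n=0: pose=(3,0,N); sL=6/17, sR=30/49; mL=108/833, mR=-804/833; mL+mR=-696/833 → advance -1; mR−mL=-912/833 → turn -1·90°
n=1: pose=(3,-1,E); sL=60/61, sR=60/37; mL=720/2257, mR=-5880/2257; mL+mR=-5160/2257 → advance -1; mR−mL=-6600/2257 → turn -1·90°
n=2: pose=(2,-1,S); sL=15/16, sR=5/12; mL=-25/96, mR=-65/48; mL+mR=-155/96 → advance -1; mR−mL=-35/32 → turn -1·90°
n=3: pose=(2,0,W); sL=60/173, sR=12/41; mL=-192/7093, mR=-4536/7093; mL+mR=-4728/7093 → advance -1; mR−mL=-4344/7093 → turn -1·90°
n=4: pose=(3,0,N); sL=6/17, sR=30/49; mL=108/833, mR=-804/833; mL+mR=-696/833 → advance -1; mR−mL=-912/833 → turn -1·90°
n=5: pose=(3,-1,E); sL=60/61, sR=60/37; mL=720/2257, mR=-5880/2257; mL+mR=-5160/2257 → advance -1; mR−mL=-6600/2257 → turn -1·90°
n=6: pose=(2,-1,S); sL=15/16, sR=5/12; mL=-25/96, mR=-65/48; mL+mR=-155/96 → advance -1; mR−mL=-35/32 → turn -1·90°

0 6/17 30/49 108/833 -804/833 3 0 N
1 60/61 60/37 720/2257 -5880/2257 3 -1 E
2 15/16 5/12 -25/96 -65/48 2 -1 S
3 60/173 12/41 -192/7093 -4536/7093 2 0 W
4 6/17 30/49 108/833 -804/833 3 0 N
5 60/61 60/37 720/2257 -5880/2257 3 -1 E
6 15/16 5/12 -25/96 -65/48 2 -1 S
final 2 0 W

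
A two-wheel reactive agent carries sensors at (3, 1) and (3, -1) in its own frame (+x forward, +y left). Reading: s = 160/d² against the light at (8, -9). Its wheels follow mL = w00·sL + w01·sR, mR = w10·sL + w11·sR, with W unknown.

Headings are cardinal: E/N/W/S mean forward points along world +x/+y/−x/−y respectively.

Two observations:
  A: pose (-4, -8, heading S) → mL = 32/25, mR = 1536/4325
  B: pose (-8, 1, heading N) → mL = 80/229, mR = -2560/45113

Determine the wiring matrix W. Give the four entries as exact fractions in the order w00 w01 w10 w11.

1 0 1 -1

obs A: pose=(-4,-8,S) → sL=32/25, sR=160/173, mL=32/25, mR=1536/4325
obs B: pose=(-8,1,N) → sL=80/229, sR=80/197, mL=80/229, mR=-2560/45113
sensor matrix S = [[32/25, 160/173], [80/229, 80/197]]; det S = 7675904/39022745
solve [mL_A; mL_B] = S·[w00; w01] and [mR_A; mR_B] = S·[w10; w11]:
  w00 = 1, w01 = 0, w10 = 1, w11 = -1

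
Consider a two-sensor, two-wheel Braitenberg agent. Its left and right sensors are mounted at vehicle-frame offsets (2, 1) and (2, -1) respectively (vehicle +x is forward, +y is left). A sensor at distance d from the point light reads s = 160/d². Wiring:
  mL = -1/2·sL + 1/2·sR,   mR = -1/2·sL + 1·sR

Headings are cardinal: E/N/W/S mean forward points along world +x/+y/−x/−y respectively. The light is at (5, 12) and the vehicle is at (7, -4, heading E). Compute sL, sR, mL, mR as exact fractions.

left sensor world pos  = (9, -3); dL² = 241
right sensor world pos = (9, -5); dR² = 305
sL = 160/241 = 160/241
sR = 160/305 = 32/61
mL = -1/2·sL + 1/2·sR = -1024/14701
mR = -1/2·sL + 1·sR = 2832/14701

160/241 32/61 -1024/14701 2832/14701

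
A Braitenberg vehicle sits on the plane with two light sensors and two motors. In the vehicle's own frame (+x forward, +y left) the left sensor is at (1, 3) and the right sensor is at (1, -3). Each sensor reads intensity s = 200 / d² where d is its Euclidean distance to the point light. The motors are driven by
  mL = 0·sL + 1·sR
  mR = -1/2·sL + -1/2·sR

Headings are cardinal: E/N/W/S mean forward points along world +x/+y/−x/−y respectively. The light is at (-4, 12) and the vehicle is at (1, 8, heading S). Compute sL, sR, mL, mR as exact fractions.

200/89 200/29 200/29 -11800/2581

left sensor world pos  = (4, 7); dL² = 89
right sensor world pos = (-2, 7); dR² = 29
sL = 200/89 = 200/89
sR = 200/29 = 200/29
mL = 0·sL + 1·sR = 200/29
mR = -1/2·sL + -1/2·sR = -11800/2581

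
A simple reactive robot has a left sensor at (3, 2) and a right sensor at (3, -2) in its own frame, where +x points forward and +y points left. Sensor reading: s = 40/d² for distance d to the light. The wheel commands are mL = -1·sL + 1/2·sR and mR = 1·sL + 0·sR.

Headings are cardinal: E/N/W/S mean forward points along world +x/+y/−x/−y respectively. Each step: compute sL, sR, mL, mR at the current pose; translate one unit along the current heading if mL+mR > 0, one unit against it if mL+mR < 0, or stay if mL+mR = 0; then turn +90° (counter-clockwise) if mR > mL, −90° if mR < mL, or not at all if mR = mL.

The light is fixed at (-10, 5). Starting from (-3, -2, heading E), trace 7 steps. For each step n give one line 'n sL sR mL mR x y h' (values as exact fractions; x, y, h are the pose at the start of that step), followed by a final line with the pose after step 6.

0 8/25 40/181 -948/4525 8/25 -3 -2 E
1 10/13 10/29 -225/377 10/13 -2 -2 N
2 40/89 40/41 140/3649 40/89 -2 -1 W
3 20/81 20/53 -250/4293 20/81 -3 -1 S
4 8/25 40/181 -948/4525 8/25 -3 -2 E
5 10/13 10/29 -225/377 10/13 -2 -2 N
6 40/89 40/41 140/3649 40/89 -2 -1 W
final -3 -1 S

n=0: pose=(-3,-2,E); sL=8/25, sR=40/181; mL=-948/4525, mR=8/25; mL+mR=20/181 → advance +1; mR−mL=2396/4525 → turn +1·90°
n=1: pose=(-2,-2,N); sL=10/13, sR=10/29; mL=-225/377, mR=10/13; mL+mR=5/29 → advance +1; mR−mL=515/377 → turn +1·90°
n=2: pose=(-2,-1,W); sL=40/89, sR=40/41; mL=140/3649, mR=40/89; mL+mR=20/41 → advance +1; mR−mL=1500/3649 → turn +1·90°
n=3: pose=(-3,-1,S); sL=20/81, sR=20/53; mL=-250/4293, mR=20/81; mL+mR=10/53 → advance +1; mR−mL=1310/4293 → turn +1·90°
n=4: pose=(-3,-2,E); sL=8/25, sR=40/181; mL=-948/4525, mR=8/25; mL+mR=20/181 → advance +1; mR−mL=2396/4525 → turn +1·90°
n=5: pose=(-2,-2,N); sL=10/13, sR=10/29; mL=-225/377, mR=10/13; mL+mR=5/29 → advance +1; mR−mL=515/377 → turn +1·90°
n=6: pose=(-2,-1,W); sL=40/89, sR=40/41; mL=140/3649, mR=40/89; mL+mR=20/41 → advance +1; mR−mL=1500/3649 → turn +1·90°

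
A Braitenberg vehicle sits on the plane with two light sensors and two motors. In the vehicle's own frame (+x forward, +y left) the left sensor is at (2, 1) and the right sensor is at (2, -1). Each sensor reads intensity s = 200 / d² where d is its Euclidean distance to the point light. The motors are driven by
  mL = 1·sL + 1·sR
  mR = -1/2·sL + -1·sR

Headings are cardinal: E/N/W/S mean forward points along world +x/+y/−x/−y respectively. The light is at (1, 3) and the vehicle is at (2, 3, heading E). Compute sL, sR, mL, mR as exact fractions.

20 20 40 -30

left sensor world pos  = (4, 4); dL² = 10
right sensor world pos = (4, 2); dR² = 10
sL = 200/10 = 20
sR = 200/10 = 20
mL = 1·sL + 1·sR = 40
mR = -1/2·sL + -1·sR = -30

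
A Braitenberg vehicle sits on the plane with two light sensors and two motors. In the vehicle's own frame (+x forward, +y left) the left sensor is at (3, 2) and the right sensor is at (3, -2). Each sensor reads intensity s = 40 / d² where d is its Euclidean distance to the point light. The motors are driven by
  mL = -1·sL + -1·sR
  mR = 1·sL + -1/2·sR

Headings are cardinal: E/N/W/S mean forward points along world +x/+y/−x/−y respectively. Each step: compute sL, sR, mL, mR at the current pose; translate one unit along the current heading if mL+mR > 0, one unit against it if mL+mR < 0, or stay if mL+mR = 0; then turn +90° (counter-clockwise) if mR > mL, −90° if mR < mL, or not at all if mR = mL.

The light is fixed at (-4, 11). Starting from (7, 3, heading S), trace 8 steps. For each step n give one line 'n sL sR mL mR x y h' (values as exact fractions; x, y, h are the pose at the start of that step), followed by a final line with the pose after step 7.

n=0: pose=(7,3,S); sL=4/29, sR=20/101; mL=-984/2929, mR=114/2929; mL+mR=-30/101 → advance -1; mR−mL=1098/2929 → turn +1·90°
n=1: pose=(7,4,E); sL=40/221, sR=40/277; mL=-19920/61217, mR=6660/61217; mL+mR=-60/277 → advance -1; mR−mL=26580/61217 → turn +1·90°
n=2: pose=(6,4,N); sL=1/2, sR=1/4; mL=-3/4, mR=3/8; mL+mR=-3/8 → advance -1; mR−mL=9/8 → turn +1·90°
n=3: pose=(6,3,W); sL=40/149, sR=8/17; mL=-1872/2533, mR=84/2533; mL+mR=-12/17 → advance -1; mR−mL=1956/2533 → turn +1·90°
n=4: pose=(7,3,S); sL=4/29, sR=20/101; mL=-984/2929, mR=114/2929; mL+mR=-30/101 → advance -1; mR−mL=1098/2929 → turn +1·90°
n=5: pose=(7,4,E); sL=40/221, sR=40/277; mL=-19920/61217, mR=6660/61217; mL+mR=-60/277 → advance -1; mR−mL=26580/61217 → turn +1·90°
n=6: pose=(6,4,N); sL=1/2, sR=1/4; mL=-3/4, mR=3/8; mL+mR=-3/8 → advance -1; mR−mL=9/8 → turn +1·90°
n=7: pose=(6,3,W); sL=40/149, sR=8/17; mL=-1872/2533, mR=84/2533; mL+mR=-12/17 → advance -1; mR−mL=1956/2533 → turn +1·90°

0 4/29 20/101 -984/2929 114/2929 7 3 S
1 40/221 40/277 -19920/61217 6660/61217 7 4 E
2 1/2 1/4 -3/4 3/8 6 4 N
3 40/149 8/17 -1872/2533 84/2533 6 3 W
4 4/29 20/101 -984/2929 114/2929 7 3 S
5 40/221 40/277 -19920/61217 6660/61217 7 4 E
6 1/2 1/4 -3/4 3/8 6 4 N
7 40/149 8/17 -1872/2533 84/2533 6 3 W
final 7 3 S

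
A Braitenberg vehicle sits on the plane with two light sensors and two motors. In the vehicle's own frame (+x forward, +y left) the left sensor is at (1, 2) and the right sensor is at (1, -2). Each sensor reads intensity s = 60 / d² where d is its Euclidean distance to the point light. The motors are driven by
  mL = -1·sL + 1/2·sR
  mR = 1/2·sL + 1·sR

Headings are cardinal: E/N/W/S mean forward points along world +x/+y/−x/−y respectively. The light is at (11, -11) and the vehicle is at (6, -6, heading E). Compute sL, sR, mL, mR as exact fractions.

left sensor world pos  = (7, -4); dL² = 65
right sensor world pos = (7, -8); dR² = 25
sL = 60/65 = 12/13
sR = 60/25 = 12/5
mL = -1·sL + 1/2·sR = 18/65
mR = 1/2·sL + 1·sR = 186/65

12/13 12/5 18/65 186/65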